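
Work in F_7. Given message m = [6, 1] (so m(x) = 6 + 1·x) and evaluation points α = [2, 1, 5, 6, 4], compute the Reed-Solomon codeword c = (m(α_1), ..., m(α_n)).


c = [1, 0, 4, 5, 3]

Message polynomial: m(x) = 6 + 1·x (mod 7).
For each evaluation point α_i, compute m(α_i) mod 7:
  α_1 = 2: Horner steps 1 → 1, so m(2) = 1.
  α_2 = 1: Horner steps 1 → 0, so m(1) = 0.
  α_3 = 5: Horner steps 1 → 4, so m(5) = 4.
  α_4 = 6: Horner steps 1 → 5, so m(6) = 5.
  α_5 = 4: Horner steps 1 → 3, so m(4) = 3.
Codeword c = [1, 0, 4, 5, 3] ∈ F_7^5.


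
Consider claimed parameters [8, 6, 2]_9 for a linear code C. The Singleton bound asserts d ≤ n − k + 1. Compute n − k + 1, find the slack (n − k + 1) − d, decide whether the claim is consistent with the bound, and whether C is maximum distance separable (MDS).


Singleton RHS = n − k + 1 = 3, slack = 1, bound satisfied, not MDS.

Singleton bound: d ≤ n − k + 1.
Here n = 8, k = 6, so n − k + 1 = 3.
Given d = 2, check d ≤ 3: YES.
Slack = (n − k + 1) − d = 1.
The code is NOT MDS (slack = 1 > 0).
Description: the claimed parameters are [8, 6, 2]_9; such a code would be non-MDS.


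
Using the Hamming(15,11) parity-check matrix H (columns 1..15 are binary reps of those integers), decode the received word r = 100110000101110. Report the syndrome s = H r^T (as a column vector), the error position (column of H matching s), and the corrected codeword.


s = (0, 1, 0, 1)^T, error position = 5, corrected codeword c = 100100000101110

Compute s = H r^T mod 2 one row at a time:
  s_1 = 0 + 0 + 1 + 0 + 1 + 1 + 1 + 0 = 4 ≡ 0 (mod 2).
  s_2 = 1 + 1 + 0 + 0 + 1 + 1 + 1 + 0 = 5 ≡ 1 (mod 2).
  s_3 = 0 + 0 + 0 + 0 + 1 + 0 + 1 + 0 = 2 ≡ 0 (mod 2).
  s_4 = 1 + 0 + 1 + 0 + 0 + 0 + 1 + 0 = 3 ≡ 1 (mod 2).
s = (0, 1, 0, 1)^T — this equals column 5 of H (binary 0101), so error is at position 5.
Correct: flip bit 5 of r = 100110000101110 to get c = 100100000101110.


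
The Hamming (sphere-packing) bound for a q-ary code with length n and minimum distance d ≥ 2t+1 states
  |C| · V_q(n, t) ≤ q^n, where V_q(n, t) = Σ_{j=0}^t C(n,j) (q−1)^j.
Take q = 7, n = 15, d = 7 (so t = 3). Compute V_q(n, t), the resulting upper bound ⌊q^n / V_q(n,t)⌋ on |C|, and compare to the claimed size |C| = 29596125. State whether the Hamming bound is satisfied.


V_q(n, t) = 102151, q^n = 4747561509943, Hamming bound = 46475918, |C| = 29596125 ≤ bound (satisfied).

Step 1: Compute V_q(n, t) = Σ_{j=0}^3 C(n, j) (q−1)^j.
  j = 0: C(15,0)·(6)^0 = 1·1 = 1.
  j = 1: C(15,1)·(6)^1 = 15·6 = 90.
  j = 2: C(15,2)·(6)^2 = 105·36 = 3780.
  j = 3: C(15,3)·(6)^3 = 455·216 = 98280.
  V_q(n, t) = 1 + 90 + 3780 + 98280 = 102151.
Step 2: q^n = 7^15 = 4747561509943.
Step 3: Hamming bound ⌊q^n / V_q(n,t)⌋ = ⌊4747561509943/102151⌋ = 46475918.
Step 4: Compare |C| = 29596125 to 46475918: satisfied.
The claimed |C| lies below the Hamming bound.


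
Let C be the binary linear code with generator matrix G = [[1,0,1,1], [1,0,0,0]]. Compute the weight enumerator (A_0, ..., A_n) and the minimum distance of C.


Weight distribution: A_0 = 1, A_1 = 1, A_2 = 1, A_3 = 1. Minimum distance d = 1.

Enumerate all 2^2 = 4 messages m ∈ F_2^2.
For each, compute codeword c = mG in F_2^4, then tally its weight.
  m = 00 → c = 0000, weight = 0.
  m = 10 → c = 1011, weight = 3.
  m = 01 → c = 1000, weight = 1.
  m = 11 → c = 0011, weight = 2.
Tally weights:
  weight 0: 1 codewords.
  weight 1: 1 codewords.
  weight 2: 1 codewords.
  weight 3: 1 codewords.
Minimum distance d = smallest w > 0 with A_w > 0 = 1.
Sanity: Σ A_w = 4 = 2^2 = 4 ✓.


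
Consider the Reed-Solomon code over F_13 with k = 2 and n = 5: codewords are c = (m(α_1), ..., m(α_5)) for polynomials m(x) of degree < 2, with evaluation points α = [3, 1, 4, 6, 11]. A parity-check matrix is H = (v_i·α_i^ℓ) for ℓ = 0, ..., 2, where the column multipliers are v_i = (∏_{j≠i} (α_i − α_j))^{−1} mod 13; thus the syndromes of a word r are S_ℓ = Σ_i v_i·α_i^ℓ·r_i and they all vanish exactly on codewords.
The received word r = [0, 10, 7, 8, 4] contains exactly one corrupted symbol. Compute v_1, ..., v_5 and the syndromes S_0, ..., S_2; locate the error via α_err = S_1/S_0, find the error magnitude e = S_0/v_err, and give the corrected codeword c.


S = (11, 11, 11), error at position 2, error magnitude e = 11, c = [0, 12, 7, 8, 4].

Step 1: column multipliers v_i = (∏_{j≠i}(α_i − α_j))^{−1} mod 13.
  i = 1 (α = 3): (3−1)(3−4)(3−6)(3−11) = 2·(−1)·(−3)·(−8) = −48 ≡ 4, so v_1 = 4^{−1} = 10 (mod 13).
  i = 2 (α = 1): (1−3)(1−4)(1−6)(1−11) = (−2)·(−3)·(−5)·(−10) = 300 ≡ 1, so v_2 = 1^{−1} = 1 (mod 13).
  i = 3 (α = 4): (4−3)(4−1)(4−6)(4−11) = 1·3·(−2)·(−7) = 42 ≡ 3, so v_3 = 3^{−1} = 9 (mod 13).
  i = 4 (α = 6): (6−3)(6−1)(6−4)(6−11) = 3·5·2·(−5) = −150 ≡ 6, so v_4 = 6^{−1} = 11 (mod 13).
  i = 5 (α = 11): (11−3)(11−1)(11−4)(11−6) = 8·10·7·5 = 2800 ≡ 5, so v_5 = 5^{−1} = 8 (mod 13).
  v = [10, 1, 9, 11, 8].
Step 2: syndromes of r = [0, 10, 7, 8, 4] (all sums mod 13).
  S_0 = Σ v_i r_i = 10·0 + 1·10 + 9·7 + 11·8 + 8·4 = 193 ≡ 11.
  S_1 = Σ v_i α_i r_i = 10·3·0 + 1·1·10 + 9·4·7 + 11·6·8 + 8·11·4 = 1142 ≡ 11.
  α_i^2 mod 13 = [9, 1, 3, 10, 4].
  S_2 = Σ v_i α_i^2 r_i = 10·9·0 + 1·1·10 + 9·3·7 + 11·10·8 + 8·4·4 = 1207 ≡ 11.
  S = (11, 11, 11) ≠ 0, so r is not a codeword (an error is present).
Step 3: locate the error. For a single error e at position i, S_ℓ = v_i·e·α_i^ℓ, so α_err = S_1/S_0.
  S_0^{−1} = 11^{−1} = 6 (mod 13), so α_err = 11·6 = 66 ≡ 1 = α_2. Error position i = 2.
  Consistency check: S_2/S_1 = 11·6 = 66 ≡ 1 = α_err ✓ (single-error assumption holds).
Step 4: error magnitude e = S_0/v_2 = S_0·∏_{j≠2}(α_2 − α_j) = 11·1 = 11 ≡ 11 (mod 13).
Step 5: correct position 2: c_2 = r_2 − e = 10 − 11 ≡ 12 (mod 13). Hence c = [0, 12, 7, 8, 4].
  Check: interpolating c through the α_i gives m(x) = 5 + 7·x (degree < 2) with m(α_i) = c_i for every i, so c is indeed a codeword.


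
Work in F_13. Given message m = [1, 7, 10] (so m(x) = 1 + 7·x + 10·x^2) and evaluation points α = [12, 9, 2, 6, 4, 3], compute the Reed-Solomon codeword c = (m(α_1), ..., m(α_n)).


c = [4, 3, 3, 0, 7, 8]

Message polynomial: m(x) = 1 + 7·x + 10·x^2 (mod 13).
For each evaluation point α_i, compute m(α_i) mod 13:
  α_1 = 12: Horner steps 10 → 10 → 4, so m(12) = 4.
  α_2 = 9: Horner steps 10 → 6 → 3, so m(9) = 3.
  α_3 = 2: Horner steps 10 → 1 → 3, so m(2) = 3.
  α_4 = 6: Horner steps 10 → 2 → 0, so m(6) = 0.
  α_5 = 4: Horner steps 10 → 8 → 7, so m(4) = 7.
  α_6 = 3: Horner steps 10 → 11 → 8, so m(3) = 8.
Codeword c = [4, 3, 3, 0, 7, 8] ∈ F_13^6.


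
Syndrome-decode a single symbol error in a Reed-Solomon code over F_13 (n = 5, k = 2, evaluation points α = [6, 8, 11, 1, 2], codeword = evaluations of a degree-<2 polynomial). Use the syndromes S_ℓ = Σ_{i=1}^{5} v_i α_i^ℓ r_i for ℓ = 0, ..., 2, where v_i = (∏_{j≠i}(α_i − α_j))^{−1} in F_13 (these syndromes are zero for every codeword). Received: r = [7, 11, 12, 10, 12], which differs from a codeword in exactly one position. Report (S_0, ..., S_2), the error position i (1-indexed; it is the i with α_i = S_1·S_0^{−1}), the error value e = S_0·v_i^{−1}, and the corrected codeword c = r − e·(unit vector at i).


S = (9, 8, 10), error at position 3, error magnitude e = 8, c = [7, 11, 4, 10, 12].

Step 1: column multipliers v_i = (∏_{j≠i}(α_i − α_j))^{−1} mod 13.
  i = 1 (α = 6): (6−8)(6−11)(6−1)(6−2) = (−2)·(−5)·5·4 = 200 ≡ 5, so v_1 = 5^{−1} = 8 (mod 13).
  i = 2 (α = 8): (8−6)(8−11)(8−1)(8−2) = 2·(−3)·7·6 = −252 ≡ 8, so v_2 = 8^{−1} = 5 (mod 13).
  i = 3 (α = 11): (11−6)(11−8)(11−1)(11−2) = 5·3·10·9 = 1350 ≡ 11, so v_3 = 11^{−1} = 6 (mod 13).
  i = 4 (α = 1): (1−6)(1−8)(1−11)(1−2) = (−5)·(−7)·(−10)·(−1) = 350 ≡ 12, so v_4 = 12^{−1} = 12 (mod 13).
  i = 5 (α = 2): (2−6)(2−8)(2−11)(2−1) = (−4)·(−6)·(−9)·1 = −216 ≡ 5, so v_5 = 5^{−1} = 8 (mod 13).
  v = [8, 5, 6, 12, 8].
Step 2: syndromes of r = [7, 11, 12, 10, 12] (all sums mod 13).
  S_0 = Σ v_i r_i = 8·7 + 5·11 + 6·12 + 12·10 + 8·12 = 399 ≡ 9.
  S_1 = Σ v_i α_i r_i = 8·6·7 + 5·8·11 + 6·11·12 + 12·1·10 + 8·2·12 = 1880 ≡ 8.
  α_i^2 mod 13 = [10, 12, 4, 1, 4].
  S_2 = Σ v_i α_i^2 r_i = 8·10·7 + 5·12·11 + 6·4·12 + 12·1·10 + 8·4·12 = 2012 ≡ 10.
  S = (9, 8, 10) ≠ 0, so r is not a codeword (an error is present).
Step 3: locate the error. For a single error e at position i, S_ℓ = v_i·e·α_i^ℓ, so α_err = S_1/S_0.
  S_0^{−1} = 9^{−1} = 3 (mod 13), so α_err = 8·3 = 24 ≡ 11 = α_3. Error position i = 3.
  Consistency check: S_2/S_1 = 10·5 = 50 ≡ 11 = α_err ✓ (single-error assumption holds).
Step 4: error magnitude e = S_0/v_3 = S_0·∏_{j≠3}(α_3 − α_j) = 9·11 = 99 ≡ 8 (mod 13).
Step 5: correct position 3: c_3 = r_3 − e = 12 − 8 ≡ 4 (mod 13). Hence c = [7, 11, 4, 10, 12].
  Check: interpolating c through the α_i gives m(x) = 8 + 2·x (degree < 2) with m(α_i) = c_i for every i, so c is indeed a codeword.


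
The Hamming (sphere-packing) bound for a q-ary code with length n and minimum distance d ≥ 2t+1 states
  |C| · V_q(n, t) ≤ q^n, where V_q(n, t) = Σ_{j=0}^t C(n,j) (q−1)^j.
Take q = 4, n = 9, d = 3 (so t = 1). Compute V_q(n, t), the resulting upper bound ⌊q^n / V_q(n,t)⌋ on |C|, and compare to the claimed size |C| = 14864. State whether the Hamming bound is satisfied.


V_q(n, t) = 28, q^n = 262144, Hamming bound = 9362, |C| = 14864 > bound (violated).

Step 1: Compute V_q(n, t) = Σ_{j=0}^1 C(n, j) (q−1)^j.
  j = 0: C(9,0)·(3)^0 = 1·1 = 1.
  j = 1: C(9,1)·(3)^1 = 9·3 = 27.
  V_q(n, t) = 1 + 27 = 28.
Step 2: q^n = 4^9 = 262144.
Step 3: Hamming bound ⌊q^n / V_q(n,t)⌋ = ⌊262144/28⌋ = 9362.
Step 4: Compare |C| = 14864 to 9362: violated.
The claimed |C| lies above the Hamming bound, so no 4-ary code of length 9 with d ≥ 3 can have 14864 codewords.


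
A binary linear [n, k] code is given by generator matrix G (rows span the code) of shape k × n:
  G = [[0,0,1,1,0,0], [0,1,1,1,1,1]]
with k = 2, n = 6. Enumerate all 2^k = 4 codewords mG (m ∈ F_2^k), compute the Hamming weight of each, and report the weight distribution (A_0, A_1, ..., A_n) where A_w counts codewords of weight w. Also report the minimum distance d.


Weight distribution: A_0 = 1, A_2 = 1, A_3 = 1, A_5 = 1. Minimum distance d = 2.

Enumerate all 2^2 = 4 messages m ∈ F_2^2.
For each, compute codeword c = mG in F_2^6, then tally its weight.
  m = 00 → c = 000000, weight = 0.
  m = 10 → c = 001100, weight = 2.
  m = 01 → c = 011111, weight = 5.
  m = 11 → c = 010011, weight = 3.
Tally weights:
  weight 0: 1 codewords.
  weight 2: 1 codewords.
  weight 3: 1 codewords.
  weight 5: 1 codewords.
Minimum distance d = smallest w > 0 with A_w > 0 = 2.
Sanity: Σ A_w = 4 = 2^2 = 4 ✓.


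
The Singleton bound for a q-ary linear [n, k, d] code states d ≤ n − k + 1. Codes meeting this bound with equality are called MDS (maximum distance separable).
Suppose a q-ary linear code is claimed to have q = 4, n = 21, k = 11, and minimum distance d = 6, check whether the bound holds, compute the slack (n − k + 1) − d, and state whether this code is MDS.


Singleton RHS = n − k + 1 = 11, slack = 5, bound satisfied, not MDS.

Singleton bound: d ≤ n − k + 1.
Here n = 21, k = 11, so n − k + 1 = 11.
Given d = 6, check d ≤ 11: YES.
Slack = (n − k + 1) − d = 5.
The code is NOT MDS (slack = 5 > 0).
Description: the claimed parameters are [21, 11, 6]_4; such a code would be non-MDS.


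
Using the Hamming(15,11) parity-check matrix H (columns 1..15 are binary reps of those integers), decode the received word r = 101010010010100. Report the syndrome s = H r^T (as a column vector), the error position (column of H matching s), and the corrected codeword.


s = (1, 0, 0, 1)^T, error position = 9, corrected codeword c = 101010011010100

Compute s = H r^T mod 2 one row at a time:
  s_1 = 1 + 0 + 0 + 1 + 0 + 1 + 0 + 0 = 3 ≡ 1 (mod 2).
  s_2 = 0 + 1 + 0 + 0 + 0 + 1 + 0 + 0 = 2 ≡ 0 (mod 2).
  s_3 = 0 + 1 + 0 + 0 + 0 + 1 + 0 + 0 = 2 ≡ 0 (mod 2).
  s_4 = 1 + 1 + 1 + 0 + 0 + 1 + 1 + 0 = 5 ≡ 1 (mod 2).
s = (1, 0, 0, 1)^T — this equals column 9 of H (binary 1001), so error is at position 9.
Correct: flip bit 9 of r = 101010010010100 to get c = 101010011010100.


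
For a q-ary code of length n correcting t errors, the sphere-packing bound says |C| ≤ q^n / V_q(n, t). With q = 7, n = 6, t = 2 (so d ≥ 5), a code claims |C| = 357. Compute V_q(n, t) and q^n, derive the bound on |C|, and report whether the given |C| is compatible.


V_q(n, t) = 577, q^n = 117649, Hamming bound = 203, |C| = 357 > bound (violated).

Step 1: Compute V_q(n, t) = Σ_{j=0}^2 C(n, j) (q−1)^j.
  j = 0: C(6,0)·(6)^0 = 1·1 = 1.
  j = 1: C(6,1)·(6)^1 = 6·6 = 36.
  j = 2: C(6,2)·(6)^2 = 15·36 = 540.
  V_q(n, t) = 1 + 36 + 540 = 577.
Step 2: q^n = 7^6 = 117649.
Step 3: Hamming bound ⌊q^n / V_q(n,t)⌋ = ⌊117649/577⌋ = 203.
Step 4: Compare |C| = 357 to 203: violated.
The claimed |C| lies above the Hamming bound, so no 7-ary code of length 6 with d ≥ 5 can have 357 codewords.


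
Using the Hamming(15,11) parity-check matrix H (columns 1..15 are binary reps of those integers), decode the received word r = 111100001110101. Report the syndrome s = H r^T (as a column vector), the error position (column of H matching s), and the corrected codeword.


s = (1, 1, 1, 0)^T, error position = 14, corrected codeword c = 111100001110111

Compute s = H r^T mod 2 one row at a time:
  s_1 = 0 + 1 + 1 + 1 + 0 + 1 + 0 + 1 = 5 ≡ 1 (mod 2).
  s_2 = 1 + 0 + 0 + 0 + 0 + 1 + 0 + 1 = 3 ≡ 1 (mod 2).
  s_3 = 1 + 1 + 0 + 0 + 1 + 1 + 0 + 1 = 5 ≡ 1 (mod 2).
  s_4 = 1 + 1 + 0 + 0 + 1 + 1 + 1 + 1 = 6 ≡ 0 (mod 2).
s = (1, 1, 1, 0)^T — this equals column 14 of H (binary 1110), so error is at position 14.
Correct: flip bit 14 of r = 111100001110101 to get c = 111100001110111.


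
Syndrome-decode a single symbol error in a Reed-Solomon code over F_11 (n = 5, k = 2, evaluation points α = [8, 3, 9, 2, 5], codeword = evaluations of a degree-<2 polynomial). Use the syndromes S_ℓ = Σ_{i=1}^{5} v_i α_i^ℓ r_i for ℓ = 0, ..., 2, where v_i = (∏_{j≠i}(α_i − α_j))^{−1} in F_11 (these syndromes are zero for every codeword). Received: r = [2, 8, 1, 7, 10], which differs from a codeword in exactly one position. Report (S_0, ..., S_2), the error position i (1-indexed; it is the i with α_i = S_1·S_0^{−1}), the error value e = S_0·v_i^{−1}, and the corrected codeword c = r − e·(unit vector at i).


S = (3, 5, 1), error at position 3, error magnitude e = 9, c = [2, 8, 3, 7, 10].

Step 1: column multipliers v_i = (∏_{j≠i}(α_i − α_j))^{−1} mod 11.
  i = 1 (α = 8): (8−3)(8−9)(8−2)(8−5) = 5·(−1)·6·3 = −90 ≡ 9, so v_1 = 9^{−1} = 5 (mod 11).
  i = 2 (α = 3): (3−8)(3−9)(3−2)(3−5) = (−5)·(−6)·1·(−2) = −60 ≡ 6, so v_2 = 6^{−1} = 2 (mod 11).
  i = 3 (α = 9): (9−8)(9−3)(9−2)(9−5) = 1·6·7·4 = 168 ≡ 3, so v_3 = 3^{−1} = 4 (mod 11).
  i = 4 (α = 2): (2−8)(2−3)(2−9)(2−5) = (−6)·(−1)·(−7)·(−3) = 126 ≡ 5, so v_4 = 5^{−1} = 9 (mod 11).
  i = 5 (α = 5): (5−8)(5−3)(5−9)(5−2) = (−3)·2·(−4)·3 = 72 ≡ 6, so v_5 = 6^{−1} = 2 (mod 11).
  v = [5, 2, 4, 9, 2].
Step 2: syndromes of r = [2, 8, 1, 7, 10] (all sums mod 11).
  S_0 = Σ v_i r_i = 5·2 + 2·8 + 4·1 + 9·7 + 2·10 = 113 ≡ 3.
  S_1 = Σ v_i α_i r_i = 5·8·2 + 2·3·8 + 4·9·1 + 9·2·7 + 2·5·10 = 390 ≡ 5.
  α_i^2 mod 11 = [9, 9, 4, 4, 3].
  S_2 = Σ v_i α_i^2 r_i = 5·9·2 + 2·9·8 + 4·4·1 + 9·4·7 + 2·3·10 = 562 ≡ 1.
  S = (3, 5, 1) ≠ 0, so r is not a codeword (an error is present).
Step 3: locate the error. For a single error e at position i, S_ℓ = v_i·e·α_i^ℓ, so α_err = S_1/S_0.
  S_0^{−1} = 3^{−1} = 4 (mod 11), so α_err = 5·4 = 20 ≡ 9 = α_3. Error position i = 3.
  Consistency check: S_2/S_1 = 1·9 = 9 ≡ 9 = α_err ✓ (single-error assumption holds).
Step 4: error magnitude e = S_0/v_3 = S_0·∏_{j≠3}(α_3 − α_j) = 3·3 = 9 ≡ 9 (mod 11).
Step 5: correct position 3: c_3 = r_3 − e = 1 − 9 ≡ 3 (mod 11). Hence c = [2, 8, 3, 7, 10].
  Check: interpolating c through the α_i gives m(x) = 5 + 1·x (degree < 2) with m(α_i) = c_i for every i, so c is indeed a codeword.


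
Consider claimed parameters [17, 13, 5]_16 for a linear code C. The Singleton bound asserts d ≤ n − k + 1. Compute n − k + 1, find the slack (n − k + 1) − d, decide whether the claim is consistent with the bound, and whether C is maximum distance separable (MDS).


Singleton RHS = n − k + 1 = 5, slack = 0, bound satisfied, MDS.

Singleton bound: d ≤ n − k + 1.
Here n = 17, k = 13, so n − k + 1 = 5.
Given d = 5, check d ≤ 5: YES.
Slack = (n − k + 1) − d = 0.
The code is MDS (slack = 0).
Description: the claimed parameters are [17, 13, 5]_16; such a code would be MDS (meets Singleton bound).


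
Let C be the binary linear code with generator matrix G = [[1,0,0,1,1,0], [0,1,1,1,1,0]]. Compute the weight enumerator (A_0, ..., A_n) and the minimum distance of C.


Weight distribution: A_0 = 1, A_3 = 2, A_4 = 1. Minimum distance d = 3.

Enumerate all 2^2 = 4 messages m ∈ F_2^2.
For each, compute codeword c = mG in F_2^6, then tally its weight.
  m = 00 → c = 000000, weight = 0.
  m = 10 → c = 100110, weight = 3.
  m = 01 → c = 011110, weight = 4.
  m = 11 → c = 111000, weight = 3.
Tally weights:
  weight 0: 1 codewords.
  weight 3: 2 codewords.
  weight 4: 1 codewords.
Minimum distance d = smallest w > 0 with A_w > 0 = 3.
Sanity: Σ A_w = 4 = 2^2 = 4 ✓.


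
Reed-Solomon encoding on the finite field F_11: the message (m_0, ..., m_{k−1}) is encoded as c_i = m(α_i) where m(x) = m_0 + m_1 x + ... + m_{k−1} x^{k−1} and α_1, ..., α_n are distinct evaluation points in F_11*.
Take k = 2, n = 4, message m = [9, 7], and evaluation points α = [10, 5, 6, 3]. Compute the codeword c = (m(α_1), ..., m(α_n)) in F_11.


c = [2, 0, 7, 8]

Message polynomial: m(x) = 9 + 7·x (mod 11).
For each evaluation point α_i, compute m(α_i) mod 11:
  α_1 = 10: Horner steps 7 → 2, so m(10) = 2.
  α_2 = 5: Horner steps 7 → 0, so m(5) = 0.
  α_3 = 6: Horner steps 7 → 7, so m(6) = 7.
  α_4 = 3: Horner steps 7 → 8, so m(3) = 8.
Codeword c = [2, 0, 7, 8] ∈ F_11^4.


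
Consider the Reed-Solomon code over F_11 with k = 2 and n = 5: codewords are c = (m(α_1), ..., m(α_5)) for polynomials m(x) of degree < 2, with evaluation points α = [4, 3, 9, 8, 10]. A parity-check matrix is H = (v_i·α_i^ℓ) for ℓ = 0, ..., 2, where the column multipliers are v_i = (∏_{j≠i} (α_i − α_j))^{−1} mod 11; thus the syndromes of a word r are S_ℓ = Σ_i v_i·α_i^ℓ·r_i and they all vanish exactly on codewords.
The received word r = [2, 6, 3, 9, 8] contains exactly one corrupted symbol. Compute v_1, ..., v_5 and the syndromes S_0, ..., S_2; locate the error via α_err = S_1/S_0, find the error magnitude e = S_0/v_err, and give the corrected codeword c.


S = (2, 8, 10), error at position 1, error magnitude e = 2, c = [0, 6, 3, 9, 8].

Step 1: column multipliers v_i = (∏_{j≠i}(α_i − α_j))^{−1} mod 11.
  i = 1 (α = 4): (4−3)(4−9)(4−8)(4−10) = 1·(−5)·(−4)·(−6) = −120 ≡ 1, so v_1 = 1^{−1} = 1 (mod 11).
  i = 2 (α = 3): (3−4)(3−9)(3−8)(3−10) = (−1)·(−6)·(−5)·(−7) = 210 ≡ 1, so v_2 = 1^{−1} = 1 (mod 11).
  i = 3 (α = 9): (9−4)(9−3)(9−8)(9−10) = 5·6·1·(−1) = −30 ≡ 3, so v_3 = 3^{−1} = 4 (mod 11).
  i = 4 (α = 8): (8−4)(8−3)(8−9)(8−10) = 4·5·(−1)·(−2) = 40 ≡ 7, so v_4 = 7^{−1} = 8 (mod 11).
  i = 5 (α = 10): (10−4)(10−3)(10−9)(10−8) = 6·7·1·2 = 84 ≡ 7, so v_5 = 7^{−1} = 8 (mod 11).
  v = [1, 1, 4, 8, 8].
Step 2: syndromes of r = [2, 6, 3, 9, 8] (all sums mod 11).
  S_0 = Σ v_i r_i = 1·2 + 1·6 + 4·3 + 8·9 + 8·8 = 156 ≡ 2.
  S_1 = Σ v_i α_i r_i = 1·4·2 + 1·3·6 + 4·9·3 + 8·8·9 + 8·10·8 = 1350 ≡ 8.
  α_i^2 mod 11 = [5, 9, 4, 9, 1].
  S_2 = Σ v_i α_i^2 r_i = 1·5·2 + 1·9·6 + 4·4·3 + 8·9·9 + 8·1·8 = 824 ≡ 10.
  S = (2, 8, 10) ≠ 0, so r is not a codeword (an error is present).
Step 3: locate the error. For a single error e at position i, S_ℓ = v_i·e·α_i^ℓ, so α_err = S_1/S_0.
  S_0^{−1} = 2^{−1} = 6 (mod 11), so α_err = 8·6 = 48 ≡ 4 = α_1. Error position i = 1.
  Consistency check: S_2/S_1 = 10·7 = 70 ≡ 4 = α_err ✓ (single-error assumption holds).
Step 4: error magnitude e = S_0/v_1 = S_0·∏_{j≠1}(α_1 − α_j) = 2·1 = 2 ≡ 2 (mod 11).
Step 5: correct position 1: c_1 = r_1 − e = 2 − 2 ≡ 0 (mod 11). Hence c = [0, 6, 3, 9, 8].
  Check: interpolating c through the α_i gives m(x) = 2 + 5·x (degree < 2) with m(α_i) = c_i for every i, so c is indeed a codeword.


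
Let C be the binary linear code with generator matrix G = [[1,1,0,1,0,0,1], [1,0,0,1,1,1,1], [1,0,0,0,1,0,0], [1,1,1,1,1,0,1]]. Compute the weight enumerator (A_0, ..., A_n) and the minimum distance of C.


Weight distribution: A_0 = 1, A_2 = 3, A_3 = 4, A_4 = 3, A_5 = 4, A_6 = 1. Minimum distance d = 2.

Enumerate all 2^4 = 16 messages m ∈ F_2^4.
For each, compute codeword c = mG in F_2^7, then tally its weight.
  m = 0000 → c = 0000000, weight = 0.
  m = 1000 → c = 1101001, weight = 4.
  m = 0100 → c = 1001111, weight = 5.
  m = 1100 → c = 0100110, weight = 3.
  m = 0010 → c = 1000100, weight = 2.
  m = 1010 → c = 0101101, weight = 4.
  m = 0110 → c = 0001011, weight = 3.
  m = 1110 → c = 1100010, weight = 3.
  m = 0001 → c = 1111101, weight = 6.
  m = 1001 → c = 0010100, weight = 2.
  m = 0101 → c = 0110010, weight = 3.
  m = 1101 → c = 1011011, weight = 5.
  m = 0011 → c = 0111001, weight = 4.
  m = 1011 → c = 1010000, weight = 2.
  m = 0111 → c = 1110110, weight = 5.
  m = 1111 → c = 0011111, weight = 5.
Tally weights:
  weight 0: 1 codewords.
  weight 2: 3 codewords.
  weight 3: 4 codewords.
  weight 4: 3 codewords.
  weight 5: 4 codewords.
  weight 6: 1 codewords.
Minimum distance d = smallest w > 0 with A_w > 0 = 2.
Sanity: Σ A_w = 16 = 2^4 = 16 ✓.


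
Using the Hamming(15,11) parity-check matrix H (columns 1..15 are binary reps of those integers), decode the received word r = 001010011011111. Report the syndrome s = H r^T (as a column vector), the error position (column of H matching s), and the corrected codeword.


s = (1, 1, 0, 0)^T, error position = 12, corrected codeword c = 001010011010111

Compute s = H r^T mod 2 one row at a time:
  s_1 = 1 + 1 + 0 + 1 + 1 + 1 + 1 + 1 = 7 ≡ 1 (mod 2).
  s_2 = 0 + 1 + 0 + 0 + 1 + 1 + 1 + 1 = 5 ≡ 1 (mod 2).
  s_3 = 0 + 1 + 0 + 0 + 0 + 1 + 1 + 1 = 4 ≡ 0 (mod 2).
  s_4 = 0 + 1 + 1 + 0 + 1 + 1 + 1 + 1 = 6 ≡ 0 (mod 2).
s = (1, 1, 0, 0)^T — this equals column 12 of H (binary 1100), so error is at position 12.
Correct: flip bit 12 of r = 001010011011111 to get c = 001010011010111.


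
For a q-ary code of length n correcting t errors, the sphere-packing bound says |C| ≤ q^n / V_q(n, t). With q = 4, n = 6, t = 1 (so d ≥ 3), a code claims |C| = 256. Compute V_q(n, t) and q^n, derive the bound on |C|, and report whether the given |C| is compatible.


V_q(n, t) = 19, q^n = 4096, Hamming bound = 215, |C| = 256 > bound (violated).

Step 1: Compute V_q(n, t) = Σ_{j=0}^1 C(n, j) (q−1)^j.
  j = 0: C(6,0)·(3)^0 = 1·1 = 1.
  j = 1: C(6,1)·(3)^1 = 6·3 = 18.
  V_q(n, t) = 1 + 18 = 19.
Step 2: q^n = 4^6 = 4096.
Step 3: Hamming bound ⌊q^n / V_q(n,t)⌋ = ⌊4096/19⌋ = 215.
Step 4: Compare |C| = 256 to 215: violated.
The claimed |C| lies above the Hamming bound, so no 4-ary code of length 6 with d ≥ 3 can have 256 codewords.


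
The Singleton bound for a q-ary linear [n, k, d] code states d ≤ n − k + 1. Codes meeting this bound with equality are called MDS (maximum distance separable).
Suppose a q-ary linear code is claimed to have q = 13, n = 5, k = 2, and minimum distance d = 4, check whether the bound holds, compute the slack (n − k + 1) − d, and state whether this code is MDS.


Singleton RHS = n − k + 1 = 4, slack = 0, bound satisfied, MDS.

Singleton bound: d ≤ n − k + 1.
Here n = 5, k = 2, so n − k + 1 = 4.
Given d = 4, check d ≤ 4: YES.
Slack = (n − k + 1) − d = 0.
The code is MDS (slack = 0).
Description: the claimed parameters are [5, 2, 4]_13; such a code would be MDS (meets Singleton bound).


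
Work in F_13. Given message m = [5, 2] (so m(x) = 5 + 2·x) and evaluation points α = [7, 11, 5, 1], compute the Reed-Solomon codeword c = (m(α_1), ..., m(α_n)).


c = [6, 1, 2, 7]

Message polynomial: m(x) = 5 + 2·x (mod 13).
For each evaluation point α_i, compute m(α_i) mod 13:
  α_1 = 7: Horner steps 2 → 6, so m(7) = 6.
  α_2 = 11: Horner steps 2 → 1, so m(11) = 1.
  α_3 = 5: Horner steps 2 → 2, so m(5) = 2.
  α_4 = 1: Horner steps 2 → 7, so m(1) = 7.
Codeword c = [6, 1, 2, 7] ∈ F_13^4.


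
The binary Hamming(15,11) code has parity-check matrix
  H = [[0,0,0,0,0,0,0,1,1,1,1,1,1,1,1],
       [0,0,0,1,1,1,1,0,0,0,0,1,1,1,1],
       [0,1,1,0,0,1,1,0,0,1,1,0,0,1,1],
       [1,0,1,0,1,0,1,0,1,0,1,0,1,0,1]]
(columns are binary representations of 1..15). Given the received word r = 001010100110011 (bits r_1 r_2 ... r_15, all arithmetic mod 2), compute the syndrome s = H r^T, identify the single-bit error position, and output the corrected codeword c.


s = (0, 0, 0, 1)^T, error position = 1, corrected codeword c = 101010100110011

Compute s = H r^T mod 2 one row at a time:
  s_1 = 0 + 0 + 1 + 1 + 0 + 0 + 1 + 1 = 4 ≡ 0 (mod 2).
  s_2 = 0 + 1 + 0 + 1 + 0 + 0 + 1 + 1 = 4 ≡ 0 (mod 2).
  s_3 = 0 + 1 + 0 + 1 + 1 + 1 + 1 + 1 = 6 ≡ 0 (mod 2).
  s_4 = 0 + 1 + 1 + 1 + 0 + 1 + 0 + 1 = 5 ≡ 1 (mod 2).
s = (0, 0, 0, 1)^T — this equals column 1 of H (binary 0001), so error is at position 1.
Correct: flip bit 1 of r = 001010100110011 to get c = 101010100110011.


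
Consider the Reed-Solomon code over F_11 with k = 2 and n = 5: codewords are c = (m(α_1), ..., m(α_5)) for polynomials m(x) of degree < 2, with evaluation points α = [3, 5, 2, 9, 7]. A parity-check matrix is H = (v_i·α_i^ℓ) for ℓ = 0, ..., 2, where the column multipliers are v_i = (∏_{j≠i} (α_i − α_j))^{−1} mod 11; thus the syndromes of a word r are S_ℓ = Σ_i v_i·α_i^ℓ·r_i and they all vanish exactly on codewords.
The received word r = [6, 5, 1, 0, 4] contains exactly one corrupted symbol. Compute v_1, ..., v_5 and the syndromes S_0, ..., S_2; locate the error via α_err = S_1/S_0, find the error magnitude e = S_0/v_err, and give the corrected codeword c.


S = (5, 1, 9), error at position 4, error magnitude e = 8, c = [6, 5, 1, 3, 4].

Step 1: column multipliers v_i = (∏_{j≠i}(α_i − α_j))^{−1} mod 11.
  i = 1 (α = 3): (3−5)(3−2)(3−9)(3−7) = (−2)·1·(−6)·(−4) = −48 ≡ 7, so v_1 = 7^{−1} = 8 (mod 11).
  i = 2 (α = 5): (5−3)(5−2)(5−9)(5−7) = 2·3·(−4)·(−2) = 48 ≡ 4, so v_2 = 4^{−1} = 3 (mod 11).
  i = 3 (α = 2): (2−3)(2−5)(2−9)(2−7) = (−1)·(−3)·(−7)·(−5) = 105 ≡ 6, so v_3 = 6^{−1} = 2 (mod 11).
  i = 4 (α = 9): (9−3)(9−5)(9−2)(9−7) = 6·4·7·2 = 336 ≡ 6, so v_4 = 6^{−1} = 2 (mod 11).
  i = 5 (α = 7): (7−3)(7−5)(7−2)(7−9) = 4·2·5·(−2) = −80 ≡ 8, so v_5 = 8^{−1} = 7 (mod 11).
  v = [8, 3, 2, 2, 7].
Step 2: syndromes of r = [6, 5, 1, 0, 4] (all sums mod 11).
  S_0 = Σ v_i r_i = 8·6 + 3·5 + 2·1 + 2·0 + 7·4 = 93 ≡ 5.
  S_1 = Σ v_i α_i r_i = 8·3·6 + 3·5·5 + 2·2·1 + 2·9·0 + 7·7·4 = 419 ≡ 1.
  α_i^2 mod 11 = [9, 3, 4, 4, 5].
  S_2 = Σ v_i α_i^2 r_i = 8·9·6 + 3·3·5 + 2·4·1 + 2·4·0 + 7·5·4 = 625 ≡ 9.
  S = (5, 1, 9) ≠ 0, so r is not a codeword (an error is present).
Step 3: locate the error. For a single error e at position i, S_ℓ = v_i·e·α_i^ℓ, so α_err = S_1/S_0.
  S_0^{−1} = 5^{−1} = 9 (mod 11), so α_err = 1·9 = 9 ≡ 9 = α_4. Error position i = 4.
  Consistency check: S_2/S_1 = 9·1 = 9 ≡ 9 = α_err ✓ (single-error assumption holds).
Step 4: error magnitude e = S_0/v_4 = S_0·∏_{j≠4}(α_4 − α_j) = 5·6 = 30 ≡ 8 (mod 11).
Step 5: correct position 4: c_4 = r_4 − e = 0 − 8 ≡ 3 (mod 11). Hence c = [6, 5, 1, 3, 4].
  Check: interpolating c through the α_i gives m(x) = 2 + 5·x (degree < 2) with m(α_i) = c_i for every i, so c is indeed a codeword.


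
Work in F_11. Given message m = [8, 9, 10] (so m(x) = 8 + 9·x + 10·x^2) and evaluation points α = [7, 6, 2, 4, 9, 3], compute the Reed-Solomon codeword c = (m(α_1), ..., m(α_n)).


c = [0, 4, 0, 6, 8, 4]

Message polynomial: m(x) = 8 + 9·x + 10·x^2 (mod 11).
For each evaluation point α_i, compute m(α_i) mod 11:
  α_1 = 7: Horner steps 10 → 2 → 0, so m(7) = 0.
  α_2 = 6: Horner steps 10 → 3 → 4, so m(6) = 4.
  α_3 = 2: Horner steps 10 → 7 → 0, so m(2) = 0.
  α_4 = 4: Horner steps 10 → 5 → 6, so m(4) = 6.
  α_5 = 9: Horner steps 10 → 0 → 8, so m(9) = 8.
  α_6 = 3: Horner steps 10 → 6 → 4, so m(3) = 4.
Codeword c = [0, 4, 0, 6, 8, 4] ∈ F_11^6.


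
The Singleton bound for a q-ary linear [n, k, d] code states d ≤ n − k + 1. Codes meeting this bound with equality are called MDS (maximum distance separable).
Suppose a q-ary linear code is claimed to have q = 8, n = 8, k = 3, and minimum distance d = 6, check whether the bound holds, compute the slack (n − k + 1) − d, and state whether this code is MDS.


Singleton RHS = n − k + 1 = 6, slack = 0, bound satisfied, MDS.

Singleton bound: d ≤ n − k + 1.
Here n = 8, k = 3, so n − k + 1 = 6.
Given d = 6, check d ≤ 6: YES.
Slack = (n − k + 1) − d = 0.
The code is MDS (slack = 0).
Description: the claimed parameters are [8, 3, 6]_8; such a code would be MDS (meets Singleton bound).


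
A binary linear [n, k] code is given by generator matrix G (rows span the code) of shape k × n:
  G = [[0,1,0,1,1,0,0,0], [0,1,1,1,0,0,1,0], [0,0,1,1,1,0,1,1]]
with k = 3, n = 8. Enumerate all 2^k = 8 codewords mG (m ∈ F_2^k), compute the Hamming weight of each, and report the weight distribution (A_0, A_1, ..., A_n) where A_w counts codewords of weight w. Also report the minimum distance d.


Weight distribution: A_0 = 1, A_2 = 1, A_3 = 3, A_4 = 2, A_5 = 1. Minimum distance d = 2.

Enumerate all 2^3 = 8 messages m ∈ F_2^3.
For each, compute codeword c = mG in F_2^8, then tally its weight.
  m = 000 → c = 00000000, weight = 0.
  m = 100 → c = 01011000, weight = 3.
  m = 010 → c = 01110010, weight = 4.
  m = 110 → c = 00101010, weight = 3.
  m = 001 → c = 00111011, weight = 5.
  m = 101 → c = 01100011, weight = 4.
  m = 011 → c = 01001001, weight = 3.
  m = 111 → c = 00010001, weight = 2.
Tally weights:
  weight 0: 1 codewords.
  weight 2: 1 codewords.
  weight 3: 3 codewords.
  weight 4: 2 codewords.
  weight 5: 1 codewords.
Minimum distance d = smallest w > 0 with A_w > 0 = 2.
Sanity: Σ A_w = 8 = 2^3 = 8 ✓.


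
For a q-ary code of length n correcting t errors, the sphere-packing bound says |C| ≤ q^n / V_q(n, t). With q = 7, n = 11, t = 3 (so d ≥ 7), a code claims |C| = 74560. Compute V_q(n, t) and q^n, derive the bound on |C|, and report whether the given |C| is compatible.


V_q(n, t) = 37687, q^n = 1977326743, Hamming bound = 52467, |C| = 74560 > bound (violated).

Step 1: Compute V_q(n, t) = Σ_{j=0}^3 C(n, j) (q−1)^j.
  j = 0: C(11,0)·(6)^0 = 1·1 = 1.
  j = 1: C(11,1)·(6)^1 = 11·6 = 66.
  j = 2: C(11,2)·(6)^2 = 55·36 = 1980.
  j = 3: C(11,3)·(6)^3 = 165·216 = 35640.
  V_q(n, t) = 1 + 66 + 1980 + 35640 = 37687.
Step 2: q^n = 7^11 = 1977326743.
Step 3: Hamming bound ⌊q^n / V_q(n,t)⌋ = ⌊1977326743/37687⌋ = 52467.
Step 4: Compare |C| = 74560 to 52467: violated.
The claimed |C| lies above the Hamming bound, so no 7-ary code of length 11 with d ≥ 7 can have 74560 codewords.


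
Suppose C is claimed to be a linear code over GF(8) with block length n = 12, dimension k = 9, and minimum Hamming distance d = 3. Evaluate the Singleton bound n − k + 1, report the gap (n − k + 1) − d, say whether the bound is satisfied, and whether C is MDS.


Singleton RHS = n − k + 1 = 4, slack = 1, bound satisfied, not MDS.

Singleton bound: d ≤ n − k + 1.
Here n = 12, k = 9, so n − k + 1 = 4.
Given d = 3, check d ≤ 4: YES.
Slack = (n − k + 1) − d = 1.
The code is NOT MDS (slack = 1 > 0).
Description: the claimed parameters are [12, 9, 3]_8; such a code would be non-MDS.


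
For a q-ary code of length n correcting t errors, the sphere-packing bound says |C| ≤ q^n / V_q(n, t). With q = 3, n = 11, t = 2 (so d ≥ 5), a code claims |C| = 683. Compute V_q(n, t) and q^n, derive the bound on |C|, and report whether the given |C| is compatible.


V_q(n, t) = 243, q^n = 177147, Hamming bound = 729, |C| = 683 ≤ bound (satisfied).

Step 1: Compute V_q(n, t) = Σ_{j=0}^2 C(n, j) (q−1)^j.
  j = 0: C(11,0)·(2)^0 = 1·1 = 1.
  j = 1: C(11,1)·(2)^1 = 11·2 = 22.
  j = 2: C(11,2)·(2)^2 = 55·4 = 220.
  V_q(n, t) = 1 + 22 + 220 = 243.
Step 2: q^n = 3^11 = 177147.
Step 3: Hamming bound ⌊q^n / V_q(n,t)⌋ = ⌊177147/243⌋ = 729.
Step 4: Compare |C| = 683 to 729: satisfied.
The claimed |C| lies below the Hamming bound.


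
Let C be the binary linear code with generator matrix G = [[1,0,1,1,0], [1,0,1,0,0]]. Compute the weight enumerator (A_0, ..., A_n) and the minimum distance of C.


Weight distribution: A_0 = 1, A_1 = 1, A_2 = 1, A_3 = 1. Minimum distance d = 1.

Enumerate all 2^2 = 4 messages m ∈ F_2^2.
For each, compute codeword c = mG in F_2^5, then tally its weight.
  m = 00 → c = 00000, weight = 0.
  m = 10 → c = 10110, weight = 3.
  m = 01 → c = 10100, weight = 2.
  m = 11 → c = 00010, weight = 1.
Tally weights:
  weight 0: 1 codewords.
  weight 1: 1 codewords.
  weight 2: 1 codewords.
  weight 3: 1 codewords.
Minimum distance d = smallest w > 0 with A_w > 0 = 1.
Sanity: Σ A_w = 4 = 2^2 = 4 ✓.


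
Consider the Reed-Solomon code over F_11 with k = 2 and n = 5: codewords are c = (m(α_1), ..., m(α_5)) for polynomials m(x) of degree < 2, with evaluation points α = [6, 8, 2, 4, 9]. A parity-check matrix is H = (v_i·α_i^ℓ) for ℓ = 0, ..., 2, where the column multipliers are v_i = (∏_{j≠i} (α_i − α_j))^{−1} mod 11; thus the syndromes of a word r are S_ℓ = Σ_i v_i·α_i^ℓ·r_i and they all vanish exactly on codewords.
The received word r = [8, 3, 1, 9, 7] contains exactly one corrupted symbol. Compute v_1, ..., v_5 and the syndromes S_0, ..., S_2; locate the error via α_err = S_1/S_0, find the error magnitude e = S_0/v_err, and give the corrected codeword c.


S = (6, 3, 7), error at position 1, error magnitude e = 2, c = [6, 3, 1, 9, 7].

Step 1: column multipliers v_i = (∏_{j≠i}(α_i − α_j))^{−1} mod 11.
  i = 1 (α = 6): (6−8)(6−2)(6−4)(6−9) = (−2)·4·2·(−3) = 48 ≡ 4, so v_1 = 4^{−1} = 3 (mod 11).
  i = 2 (α = 8): (8−6)(8−2)(8−4)(8−9) = 2·6·4·(−1) = −48 ≡ 7, so v_2 = 7^{−1} = 8 (mod 11).
  i = 3 (α = 2): (2−6)(2−8)(2−4)(2−9) = (−4)·(−6)·(−2)·(−7) = 336 ≡ 6, so v_3 = 6^{−1} = 2 (mod 11).
  i = 4 (α = 4): (4−6)(4−8)(4−2)(4−9) = (−2)·(−4)·2·(−5) = −80 ≡ 8, so v_4 = 8^{−1} = 7 (mod 11).
  i = 5 (α = 9): (9−6)(9−8)(9−2)(9−4) = 3·1·7·5 = 105 ≡ 6, so v_5 = 6^{−1} = 2 (mod 11).
  v = [3, 8, 2, 7, 2].
Step 2: syndromes of r = [8, 3, 1, 9, 7] (all sums mod 11).
  S_0 = Σ v_i r_i = 3·8 + 8·3 + 2·1 + 7·9 + 2·7 = 127 ≡ 6.
  S_1 = Σ v_i α_i r_i = 3·6·8 + 8·8·3 + 2·2·1 + 7·4·9 + 2·9·7 = 718 ≡ 3.
  α_i^2 mod 11 = [3, 9, 4, 5, 4].
  S_2 = Σ v_i α_i^2 r_i = 3·3·8 + 8·9·3 + 2·4·1 + 7·5·9 + 2·4·7 = 667 ≡ 7.
  S = (6, 3, 7) ≠ 0, so r is not a codeword (an error is present).
Step 3: locate the error. For a single error e at position i, S_ℓ = v_i·e·α_i^ℓ, so α_err = S_1/S_0.
  S_0^{−1} = 6^{−1} = 2 (mod 11), so α_err = 3·2 = 6 ≡ 6 = α_1. Error position i = 1.
  Consistency check: S_2/S_1 = 7·4 = 28 ≡ 6 = α_err ✓ (single-error assumption holds).
Step 4: error magnitude e = S_0/v_1 = S_0·∏_{j≠1}(α_1 − α_j) = 6·4 = 24 ≡ 2 (mod 11).
Step 5: correct position 1: c_1 = r_1 − e = 8 − 2 ≡ 6 (mod 11). Hence c = [6, 3, 1, 9, 7].
  Check: interpolating c through the α_i gives m(x) = 4 + 4·x (degree < 2) with m(α_i) = c_i for every i, so c is indeed a codeword.


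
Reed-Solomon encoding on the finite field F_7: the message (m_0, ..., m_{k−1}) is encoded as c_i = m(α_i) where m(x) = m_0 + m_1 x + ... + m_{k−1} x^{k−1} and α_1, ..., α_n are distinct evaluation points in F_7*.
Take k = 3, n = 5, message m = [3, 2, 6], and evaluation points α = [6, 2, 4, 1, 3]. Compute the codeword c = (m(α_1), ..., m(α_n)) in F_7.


c = [0, 3, 2, 4, 0]

Message polynomial: m(x) = 3 + 2·x + 6·x^2 (mod 7).
For each evaluation point α_i, compute m(α_i) mod 7:
  α_1 = 6: Horner steps 6 → 3 → 0, so m(6) = 0.
  α_2 = 2: Horner steps 6 → 0 → 3, so m(2) = 3.
  α_3 = 4: Horner steps 6 → 5 → 2, so m(4) = 2.
  α_4 = 1: Horner steps 6 → 1 → 4, so m(1) = 4.
  α_5 = 3: Horner steps 6 → 6 → 0, so m(3) = 0.
Codeword c = [0, 3, 2, 4, 0] ∈ F_7^5.


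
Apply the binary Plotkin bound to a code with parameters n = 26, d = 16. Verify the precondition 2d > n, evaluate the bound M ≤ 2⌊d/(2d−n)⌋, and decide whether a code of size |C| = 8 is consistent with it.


Plotkin bound M ≤ 4; given |C| = 8 > bound (violated).

Check applicability: 2d = 32, n = 26.
2d − n = 6 > 0, so Plotkin applies.
Compute d/(2d−n) = 16/6 ≈ 2.6667.
⌊d/(2d−n)⌋ = 2.
Plotkin bound: M ≤ 2·2 = 4.
Given |C| = 8, check: VIOLATED.
This |C| is above the Plotkin bound, so no binary code with n = 26, d = 16 and 8 codewords exists.


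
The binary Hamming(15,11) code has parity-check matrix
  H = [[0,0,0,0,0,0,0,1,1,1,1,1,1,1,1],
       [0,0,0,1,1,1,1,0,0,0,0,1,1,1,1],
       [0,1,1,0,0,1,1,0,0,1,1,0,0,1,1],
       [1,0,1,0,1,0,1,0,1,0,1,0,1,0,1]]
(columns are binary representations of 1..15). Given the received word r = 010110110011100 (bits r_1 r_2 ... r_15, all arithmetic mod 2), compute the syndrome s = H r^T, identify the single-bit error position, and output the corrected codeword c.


s = (0, 1, 1, 0)^T, error position = 6, corrected codeword c = 010111110011100

Compute s = H r^T mod 2 one row at a time:
  s_1 = 1 + 0 + 0 + 1 + 1 + 1 + 0 + 0 = 4 ≡ 0 (mod 2).
  s_2 = 1 + 1 + 0 + 1 + 1 + 1 + 0 + 0 = 5 ≡ 1 (mod 2).
  s_3 = 1 + 0 + 0 + 1 + 0 + 1 + 0 + 0 = 3 ≡ 1 (mod 2).
  s_4 = 0 + 0 + 1 + 1 + 0 + 1 + 1 + 0 = 4 ≡ 0 (mod 2).
s = (0, 1, 1, 0)^T — this equals column 6 of H (binary 0110), so error is at position 6.
Correct: flip bit 6 of r = 010110110011100 to get c = 010111110011100.


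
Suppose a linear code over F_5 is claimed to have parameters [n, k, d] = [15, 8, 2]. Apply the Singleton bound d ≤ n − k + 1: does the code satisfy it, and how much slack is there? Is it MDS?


Singleton RHS = n − k + 1 = 8, slack = 6, bound satisfied, not MDS.

Singleton bound: d ≤ n − k + 1.
Here n = 15, k = 8, so n − k + 1 = 8.
Given d = 2, check d ≤ 8: YES.
Slack = (n − k + 1) − d = 6.
The code is NOT MDS (slack = 6 > 0).
Description: the claimed parameters are [15, 8, 2]_5; such a code would be non-MDS.


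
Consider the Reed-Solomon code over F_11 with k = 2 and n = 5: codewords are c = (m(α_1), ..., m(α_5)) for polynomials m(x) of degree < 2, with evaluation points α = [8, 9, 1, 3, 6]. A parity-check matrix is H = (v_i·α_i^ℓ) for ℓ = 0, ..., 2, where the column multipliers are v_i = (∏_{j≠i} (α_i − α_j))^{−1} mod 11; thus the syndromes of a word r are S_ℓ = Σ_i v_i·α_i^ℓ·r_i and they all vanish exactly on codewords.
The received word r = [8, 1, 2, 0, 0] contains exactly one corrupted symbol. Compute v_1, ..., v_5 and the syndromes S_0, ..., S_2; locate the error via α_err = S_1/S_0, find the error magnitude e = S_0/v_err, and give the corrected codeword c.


S = (8, 2, 6), error at position 4, error magnitude e = 1, c = [8, 1, 2, 10, 0].

Step 1: column multipliers v_i = (∏_{j≠i}(α_i − α_j))^{−1} mod 11.
  i = 1 (α = 8): (8−9)(8−1)(8−3)(8−6) = (−1)·7·5·2 = −70 ≡ 7, so v_1 = 7^{−1} = 8 (mod 11).
  i = 2 (α = 9): (9−8)(9−1)(9−3)(9−6) = 1·8·6·3 = 144 ≡ 1, so v_2 = 1^{−1} = 1 (mod 11).
  i = 3 (α = 1): (1−8)(1−9)(1−3)(1−6) = (−7)·(−8)·(−2)·(−5) = 560 ≡ 10, so v_3 = 10^{−1} = 10 (mod 11).
  i = 4 (α = 3): (3−8)(3−9)(3−1)(3−6) = (−5)·(−6)·2·(−3) = −180 ≡ 7, so v_4 = 7^{−1} = 8 (mod 11).
  i = 5 (α = 6): (6−8)(6−9)(6−1)(6−3) = (−2)·(−3)·5·3 = 90 ≡ 2, so v_5 = 2^{−1} = 6 (mod 11).
  v = [8, 1, 10, 8, 6].
Step 2: syndromes of r = [8, 1, 2, 0, 0] (all sums mod 11).
  S_0 = Σ v_i r_i = 8·8 + 1·1 + 10·2 + 8·0 + 6·0 = 85 ≡ 8.
  S_1 = Σ v_i α_i r_i = 8·8·8 + 1·9·1 + 10·1·2 + 8·3·0 + 6·6·0 = 541 ≡ 2.
  α_i^2 mod 11 = [9, 4, 1, 9, 3].
  S_2 = Σ v_i α_i^2 r_i = 8·9·8 + 1·4·1 + 10·1·2 + 8·9·0 + 6·3·0 = 600 ≡ 6.
  S = (8, 2, 6) ≠ 0, so r is not a codeword (an error is present).
Step 3: locate the error. For a single error e at position i, S_ℓ = v_i·e·α_i^ℓ, so α_err = S_1/S_0.
  S_0^{−1} = 8^{−1} = 7 (mod 11), so α_err = 2·7 = 14 ≡ 3 = α_4. Error position i = 4.
  Consistency check: S_2/S_1 = 6·6 = 36 ≡ 3 = α_err ✓ (single-error assumption holds).
Step 4: error magnitude e = S_0/v_4 = S_0·∏_{j≠4}(α_4 − α_j) = 8·7 = 56 ≡ 1 (mod 11).
Step 5: correct position 4: c_4 = r_4 − e = 0 − 1 ≡ 10 (mod 11). Hence c = [8, 1, 2, 10, 0].
  Check: interpolating c through the α_i gives m(x) = 9 + 4·x (degree < 2) with m(α_i) = c_i for every i, so c is indeed a codeword.
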